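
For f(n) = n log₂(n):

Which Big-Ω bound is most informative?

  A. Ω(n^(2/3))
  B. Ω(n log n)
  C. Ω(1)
B

f(n) = n log₂(n) is Ω(n log n).
All listed options are valid Big-Ω bounds (lower bounds),
but Ω(n log n) is the tightest (largest valid bound).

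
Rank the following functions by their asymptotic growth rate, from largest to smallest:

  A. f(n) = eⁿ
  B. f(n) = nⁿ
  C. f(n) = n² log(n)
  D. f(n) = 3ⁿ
B > D > A > C

Comparing growth rates:
B = nⁿ is O(nⁿ)
D = 3ⁿ is O(3ⁿ)
A = eⁿ is O(eⁿ)
C = n² log(n) is O(n² log n)

Therefore, the order from fastest to slowest is: B > D > A > C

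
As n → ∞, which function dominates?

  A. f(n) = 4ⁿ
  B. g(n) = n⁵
A

f(n) = 4ⁿ is O(4ⁿ), while g(n) = n⁵ is O(n⁵).
Since O(4ⁿ) grows faster than O(n⁵), f(n) dominates.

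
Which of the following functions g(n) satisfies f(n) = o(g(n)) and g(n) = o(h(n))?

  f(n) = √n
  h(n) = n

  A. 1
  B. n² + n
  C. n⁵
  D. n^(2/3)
D

We need g(n) with √n = o(g(n)) and g(n) = o(n), i.e. O(√n) ≺ g ≺ O(n).
Check each option:
  A. 1 — O(1) does not grow strictly faster than f(n)
  B. n² + n — O(n²) does not grow strictly slower than h(n)
  C. n⁵ — O(n⁵) does not grow strictly slower than h(n)
  D. n^(2/3) — O(n^(2/3)) is strictly between O(√n) and O(n) ✓

Only option D (n^(2/3)) lies strictly between.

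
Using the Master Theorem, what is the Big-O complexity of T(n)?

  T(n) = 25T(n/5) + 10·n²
Θ(n² log n)

Master Theorem: a = 25, b = 5, f(n) = 10·n².
Compute the critical exponent d = log₅(25) = 2.
Compare f(n) = Θ(n²) against n^d:
  k = 2 = d, so f(n) = Θ(n^d) — Case 2.
  Work is balanced across levels: T(n) = Θ(n^d log n) = Θ(n² log n).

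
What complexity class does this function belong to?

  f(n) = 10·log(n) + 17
O(log n)

The dominant term in 10·log(n) + 17 is 10·log(n), which is Θ(log n).
Lower-order terms (17) are asymptotically negligible.
Constants are absorbed, so the tightest bound is O(log n).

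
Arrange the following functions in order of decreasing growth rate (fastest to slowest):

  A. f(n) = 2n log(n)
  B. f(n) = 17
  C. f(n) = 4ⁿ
C > A > B

Comparing growth rates:
C = 4ⁿ is O(4ⁿ)
A = 2n log(n) is O(n log n)
B = 17 is O(1)

Therefore, the order from fastest to slowest is: C > A > B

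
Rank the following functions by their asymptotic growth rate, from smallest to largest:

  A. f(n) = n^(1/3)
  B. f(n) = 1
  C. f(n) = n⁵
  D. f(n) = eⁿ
B < A < C < D

Comparing growth rates:
B = 1 is O(1)
A = n^(1/3) is O(n^(1/3))
C = n⁵ is O(n⁵)
D = eⁿ is O(eⁿ)

Therefore, the order from slowest to fastest is: B < A < C < D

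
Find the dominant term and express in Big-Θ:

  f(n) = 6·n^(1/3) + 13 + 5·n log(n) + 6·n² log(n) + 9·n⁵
Θ(n⁵)

Order the terms by growth rate: 13 ≺ 6·n^(1/3) ≺ 5·n log(n) ≺ 6·n² log(n) ≺ 9·n⁵.
The fastest-growing term 9·n⁵ dominates as n → ∞; dropping its constant factor gives Θ(n⁵).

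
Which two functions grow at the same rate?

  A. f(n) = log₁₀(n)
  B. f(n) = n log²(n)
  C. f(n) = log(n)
A and C

Examining each function:
  A. log₁₀(n) is O(log n)
  B. n log²(n) is O(n log² n)
  C. log(n) is O(log n)

Functions A and C both have the same complexity class.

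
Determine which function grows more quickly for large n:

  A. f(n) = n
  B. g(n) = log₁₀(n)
A

f(n) = n is O(n), while g(n) = log₁₀(n) is O(log n).
Since O(n) grows faster than O(log n), f(n) dominates.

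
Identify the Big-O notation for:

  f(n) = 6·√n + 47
O(√n)

The dominant term in 6·√n + 47 is 6·√n, which is Θ(√n).
Lower-order terms (47) are asymptotically negligible.
Constants are absorbed, so the tightest bound is O(√n).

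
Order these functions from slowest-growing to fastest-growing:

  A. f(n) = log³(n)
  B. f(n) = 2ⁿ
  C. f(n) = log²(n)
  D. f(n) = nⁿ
C < A < B < D

Comparing growth rates:
C = log²(n) is O(log² n)
A = log³(n) is O(log³ n)
B = 2ⁿ is O(2ⁿ)
D = nⁿ is O(nⁿ)

Therefore, the order from slowest to fastest is: C < A < B < D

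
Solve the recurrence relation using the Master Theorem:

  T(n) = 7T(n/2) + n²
Θ(n^log₂(7))

Master Theorem: a = 7, b = 2, f(n) = n².
Compute the critical exponent d = log₂(7) = 2.807.
Compare f(n) = Θ(n²) against n^d:
  k = 2 < d = 2.807, so f(n) = O(n^(d-ε)) — Case 1.
  The recursion cost dominates: T(n) = Θ(n^d) = Θ(n^log₂(7)).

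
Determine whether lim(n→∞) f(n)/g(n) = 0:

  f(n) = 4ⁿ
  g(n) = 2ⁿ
False

f(n) = 4ⁿ is O(4ⁿ), and g(n) = 2ⁿ is O(2ⁿ).
Since O(4ⁿ) grows faster than or equal to O(2ⁿ), f(n) = o(g(n)) is false.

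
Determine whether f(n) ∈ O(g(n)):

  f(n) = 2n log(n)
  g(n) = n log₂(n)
True

f(n) = 2n log(n) and g(n) = n log₂(n) are both O(n log n).
Big-O permits equal growth rates (f ≤ c·g for some c), so f(n) = O(g(n)) is true.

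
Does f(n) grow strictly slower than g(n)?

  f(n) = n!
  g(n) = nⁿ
True

f(n) = n! is O(n!), and g(n) = nⁿ is O(nⁿ).
Since O(n!) grows strictly slower than O(nⁿ), f(n) = o(g(n)) is true.
This means lim(n→∞) f(n)/g(n) = 0.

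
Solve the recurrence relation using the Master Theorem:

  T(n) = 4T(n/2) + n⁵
Θ(n⁵)

Master Theorem: a = 4, b = 2, f(n) = n⁵.
Compute the critical exponent d = log₂(4) = 2.
Compare f(n) = Θ(n⁵) against n^d:
  k = 5 > d = 2, so f(n) = Ω(n^(d+ε)) — Case 3.
  Regularity: a·(n/b)^5/n^5 = a/b^5 = 4/32 < 1 ✓.
  The top-level work dominates: T(n) = Θ(f(n)) = Θ(n⁵).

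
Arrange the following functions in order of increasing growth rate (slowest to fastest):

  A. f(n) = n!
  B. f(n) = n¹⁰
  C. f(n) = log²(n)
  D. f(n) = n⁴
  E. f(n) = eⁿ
C < D < B < E < A

Comparing growth rates:
C = log²(n) is O(log² n)
D = n⁴ is O(n⁴)
B = n¹⁰ is O(n¹⁰)
E = eⁿ is O(eⁿ)
A = n! is O(n!)

Therefore, the order from slowest to fastest is: C < D < B < E < A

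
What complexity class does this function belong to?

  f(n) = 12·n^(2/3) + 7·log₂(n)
O(n^(2/3))

The dominant term in 12·n^(2/3) + 7·log₂(n) is 12·n^(2/3), which is Θ(n^(2/3)).
Lower-order terms (7·log₂(n)) are asymptotically negligible.
Constants are absorbed, so the tightest bound is O(n^(2/3)).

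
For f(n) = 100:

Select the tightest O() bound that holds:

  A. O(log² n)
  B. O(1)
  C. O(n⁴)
B

f(n) = 100 is O(1).
All listed options are valid Big-O bounds (upper bounds),
but O(1) is the tightest (smallest valid bound).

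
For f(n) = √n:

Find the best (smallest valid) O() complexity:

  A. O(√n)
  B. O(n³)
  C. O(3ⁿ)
A

f(n) = √n is O(√n).
All listed options are valid Big-O bounds (upper bounds),
but O(√n) is the tightest (smallest valid bound).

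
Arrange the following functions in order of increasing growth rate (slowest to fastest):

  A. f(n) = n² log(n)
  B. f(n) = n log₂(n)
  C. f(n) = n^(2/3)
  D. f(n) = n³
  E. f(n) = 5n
C < E < B < A < D

Comparing growth rates:
C = n^(2/3) is O(n^(2/3))
E = 5n is O(n)
B = n log₂(n) is O(n log n)
A = n² log(n) is O(n² log n)
D = n³ is O(n³)

Therefore, the order from slowest to fastest is: C < E < B < A < D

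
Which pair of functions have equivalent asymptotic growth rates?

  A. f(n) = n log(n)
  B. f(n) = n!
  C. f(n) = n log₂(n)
A and C

Examining each function:
  A. n log(n) is O(n log n)
  B. n! is O(n!)
  C. n log₂(n) is O(n log n)

Functions A and C both have the same complexity class.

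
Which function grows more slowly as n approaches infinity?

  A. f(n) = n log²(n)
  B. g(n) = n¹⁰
A

f(n) = n log²(n) is O(n log² n), while g(n) = n¹⁰ is O(n¹⁰).
Since O(n log² n) grows slower than O(n¹⁰), f(n) is dominated.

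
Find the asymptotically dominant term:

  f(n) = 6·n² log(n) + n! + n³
n!

Looking at each term:
  - 6·n² log(n) is O(n² log n)
  - n! is O(n!)
  - n³ is O(n³)

The term n! (O(n!)) grows fastest and dominates all others.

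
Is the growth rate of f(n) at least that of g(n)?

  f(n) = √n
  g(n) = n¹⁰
False

f(n) = √n is O(√n), and g(n) = n¹⁰ is O(n¹⁰).
Since O(√n) grows slower than O(n¹⁰), f(n) = Ω(g(n)) is false.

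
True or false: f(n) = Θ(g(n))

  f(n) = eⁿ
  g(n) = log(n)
False

f(n) = eⁿ is O(eⁿ), and g(n) = log(n) is O(log n).
Since they have different growth rates, f(n) = Θ(g(n)) is false.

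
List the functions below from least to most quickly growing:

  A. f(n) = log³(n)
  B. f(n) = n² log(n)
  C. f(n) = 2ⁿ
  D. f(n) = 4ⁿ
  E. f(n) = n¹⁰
A < B < E < C < D

Comparing growth rates:
A = log³(n) is O(log³ n)
B = n² log(n) is O(n² log n)
E = n¹⁰ is O(n¹⁰)
C = 2ⁿ is O(2ⁿ)
D = 4ⁿ is O(4ⁿ)

Therefore, the order from slowest to fastest is: A < B < E < C < D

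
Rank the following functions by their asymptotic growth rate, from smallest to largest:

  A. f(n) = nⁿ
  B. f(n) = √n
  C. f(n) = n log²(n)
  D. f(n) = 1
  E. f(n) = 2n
D < B < E < C < A

Comparing growth rates:
D = 1 is O(1)
B = √n is O(√n)
E = 2n is O(n)
C = n log²(n) is O(n log² n)
A = nⁿ is O(nⁿ)

Therefore, the order from slowest to fastest is: D < B < E < C < A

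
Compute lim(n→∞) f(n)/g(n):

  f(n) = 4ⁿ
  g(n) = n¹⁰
∞

Since 4ⁿ (O(4ⁿ)) grows faster than n¹⁰ (O(n¹⁰)),
the ratio f(n)/g(n) → ∞ as n → ∞.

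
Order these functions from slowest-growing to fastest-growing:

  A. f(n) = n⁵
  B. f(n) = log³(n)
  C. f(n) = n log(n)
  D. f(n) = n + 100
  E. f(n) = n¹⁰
B < D < C < A < E

Comparing growth rates:
B = log³(n) is O(log³ n)
D = n + 100 is O(n)
C = n log(n) is O(n log n)
A = n⁵ is O(n⁵)
E = n¹⁰ is O(n¹⁰)

Therefore, the order from slowest to fastest is: B < D < C < A < E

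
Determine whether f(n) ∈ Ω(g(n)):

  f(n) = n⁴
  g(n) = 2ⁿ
False

f(n) = n⁴ is O(n⁴), and g(n) = 2ⁿ is O(2ⁿ).
Since O(n⁴) grows slower than O(2ⁿ), f(n) = Ω(g(n)) is false.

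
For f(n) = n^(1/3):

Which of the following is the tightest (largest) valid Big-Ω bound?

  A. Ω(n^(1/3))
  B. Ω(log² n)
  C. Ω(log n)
A

f(n) = n^(1/3) is Ω(n^(1/3)).
All listed options are valid Big-Ω bounds (lower bounds),
but Ω(n^(1/3)) is the tightest (largest valid bound).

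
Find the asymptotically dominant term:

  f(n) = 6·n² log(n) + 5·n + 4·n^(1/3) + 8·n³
8·n³

Looking at each term:
  - 6·n² log(n) is O(n² log n)
  - 5·n is O(n)
  - 4·n^(1/3) is O(n^(1/3))
  - 8·n³ is O(n³)

The term 8·n³ (O(n³)) grows fastest and dominates all others.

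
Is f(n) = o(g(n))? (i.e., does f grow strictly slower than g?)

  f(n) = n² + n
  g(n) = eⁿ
True

f(n) = n² + n is O(n²), and g(n) = eⁿ is O(eⁿ).
Since O(n²) grows strictly slower than O(eⁿ), f(n) = o(g(n)) is true.
This means lim(n→∞) f(n)/g(n) = 0.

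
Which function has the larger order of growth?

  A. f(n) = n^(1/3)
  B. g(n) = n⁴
B

f(n) = n^(1/3) is O(n^(1/3)), while g(n) = n⁴ is O(n⁴).
Since O(n⁴) grows faster than O(n^(1/3)), g(n) dominates.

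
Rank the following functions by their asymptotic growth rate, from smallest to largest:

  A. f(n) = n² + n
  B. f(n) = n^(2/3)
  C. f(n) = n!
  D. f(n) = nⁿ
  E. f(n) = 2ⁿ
B < A < E < C < D

Comparing growth rates:
B = n^(2/3) is O(n^(2/3))
A = n² + n is O(n²)
E = 2ⁿ is O(2ⁿ)
C = n! is O(n!)
D = nⁿ is O(nⁿ)

Therefore, the order from slowest to fastest is: B < A < E < C < D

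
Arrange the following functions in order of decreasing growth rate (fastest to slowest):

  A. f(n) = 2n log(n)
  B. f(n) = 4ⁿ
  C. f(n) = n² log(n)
B > C > A

Comparing growth rates:
B = 4ⁿ is O(4ⁿ)
C = n² log(n) is O(n² log n)
A = 2n log(n) is O(n log n)

Therefore, the order from fastest to slowest is: B > C > A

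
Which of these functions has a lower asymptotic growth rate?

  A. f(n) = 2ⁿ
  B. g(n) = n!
A

f(n) = 2ⁿ is O(2ⁿ), while g(n) = n! is O(n!).
Since O(2ⁿ) grows slower than O(n!), f(n) is dominated.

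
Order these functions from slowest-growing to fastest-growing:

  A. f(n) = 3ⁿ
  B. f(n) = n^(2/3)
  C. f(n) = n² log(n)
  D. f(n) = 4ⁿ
B < C < A < D

Comparing growth rates:
B = n^(2/3) is O(n^(2/3))
C = n² log(n) is O(n² log n)
A = 3ⁿ is O(3ⁿ)
D = 4ⁿ is O(4ⁿ)

Therefore, the order from slowest to fastest is: B < C < A < D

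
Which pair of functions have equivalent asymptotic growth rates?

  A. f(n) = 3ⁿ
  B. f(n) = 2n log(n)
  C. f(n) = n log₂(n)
B and C

Examining each function:
  A. 3ⁿ is O(3ⁿ)
  B. 2n log(n) is O(n log n)
  C. n log₂(n) is O(n log n)

Functions B and C both have the same complexity class.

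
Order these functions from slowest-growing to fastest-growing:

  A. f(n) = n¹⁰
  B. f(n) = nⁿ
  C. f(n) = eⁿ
A < C < B

Comparing growth rates:
A = n¹⁰ is O(n¹⁰)
C = eⁿ is O(eⁿ)
B = nⁿ is O(nⁿ)

Therefore, the order from slowest to fastest is: A < C < B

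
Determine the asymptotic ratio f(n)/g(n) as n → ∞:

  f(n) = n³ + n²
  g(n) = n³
1

Since n³ + n² and n³ have the same growth rate (O(n³)),
the ratio converges to a constant: 1.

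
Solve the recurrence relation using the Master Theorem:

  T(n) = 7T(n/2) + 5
Θ(n^log₂(7))

Master Theorem: a = 7, b = 2, f(n) = 5.
Compute the critical exponent d = log₂(7) = 2.807.
Compare f(n) = Θ(1) against n^d:
  k = 0 < d = 2.807, so f(n) = O(n^(d-ε)) — Case 1.
  The recursion cost dominates: T(n) = Θ(n^d) = Θ(n^log₂(7)).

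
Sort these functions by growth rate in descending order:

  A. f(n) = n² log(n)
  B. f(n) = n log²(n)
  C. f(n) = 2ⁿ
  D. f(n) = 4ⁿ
D > C > A > B

Comparing growth rates:
D = 4ⁿ is O(4ⁿ)
C = 2ⁿ is O(2ⁿ)
A = n² log(n) is O(n² log n)
B = n log²(n) is O(n log² n)

Therefore, the order from fastest to slowest is: D > C > A > B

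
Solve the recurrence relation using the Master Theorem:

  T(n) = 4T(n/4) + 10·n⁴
Θ(n⁴)

Master Theorem: a = 4, b = 4, f(n) = 10·n⁴.
Compute the critical exponent d = log₄(4) = 1.
Compare f(n) = Θ(n⁴) against n^d:
  k = 4 > d = 1, so f(n) = Ω(n^(d+ε)) — Case 3.
  Regularity: a·(n/b)^4/n^4 = a/b^4 = 4/256 < 1 ✓.
  The top-level work dominates: T(n) = Θ(f(n)) = Θ(n⁴).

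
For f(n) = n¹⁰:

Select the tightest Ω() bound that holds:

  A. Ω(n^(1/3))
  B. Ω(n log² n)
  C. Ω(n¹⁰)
C

f(n) = n¹⁰ is Ω(n¹⁰).
All listed options are valid Big-Ω bounds (lower bounds),
but Ω(n¹⁰) is the tightest (largest valid bound).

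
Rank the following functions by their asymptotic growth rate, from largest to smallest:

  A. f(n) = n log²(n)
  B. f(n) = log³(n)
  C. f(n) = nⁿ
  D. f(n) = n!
C > D > A > B

Comparing growth rates:
C = nⁿ is O(nⁿ)
D = n! is O(n!)
A = n log²(n) is O(n log² n)
B = log³(n) is O(log³ n)

Therefore, the order from fastest to slowest is: C > D > A > B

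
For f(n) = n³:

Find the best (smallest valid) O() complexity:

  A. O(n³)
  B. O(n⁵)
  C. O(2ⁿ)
A

f(n) = n³ is O(n³).
All listed options are valid Big-O bounds (upper bounds),
but O(n³) is the tightest (smallest valid bound).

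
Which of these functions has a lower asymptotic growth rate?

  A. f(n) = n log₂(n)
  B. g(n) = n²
A

f(n) = n log₂(n) is O(n log n), while g(n) = n² is O(n²).
Since O(n log n) grows slower than O(n²), f(n) is dominated.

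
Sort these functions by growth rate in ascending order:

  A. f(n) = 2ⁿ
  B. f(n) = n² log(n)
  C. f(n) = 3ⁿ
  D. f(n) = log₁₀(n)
D < B < A < C

Comparing growth rates:
D = log₁₀(n) is O(log n)
B = n² log(n) is O(n² log n)
A = 2ⁿ is O(2ⁿ)
C = 3ⁿ is O(3ⁿ)

Therefore, the order from slowest to fastest is: D < B < A < C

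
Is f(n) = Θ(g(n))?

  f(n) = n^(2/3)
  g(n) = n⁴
False

f(n) = n^(2/3) is O(n^(2/3)), and g(n) = n⁴ is O(n⁴).
Since they have different growth rates, f(n) = Θ(g(n)) is false.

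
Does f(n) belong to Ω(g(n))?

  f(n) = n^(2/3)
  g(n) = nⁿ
False

f(n) = n^(2/3) is O(n^(2/3)), and g(n) = nⁿ is O(nⁿ).
Since O(n^(2/3)) grows slower than O(nⁿ), f(n) = Ω(g(n)) is false.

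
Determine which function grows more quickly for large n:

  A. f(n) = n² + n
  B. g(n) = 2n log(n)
A

f(n) = n² + n is O(n²), while g(n) = 2n log(n) is O(n log n).
Since O(n²) grows faster than O(n log n), f(n) dominates.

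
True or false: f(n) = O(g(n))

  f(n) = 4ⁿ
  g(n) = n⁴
False

f(n) = 4ⁿ is O(4ⁿ), and g(n) = n⁴ is O(n⁴).
Since O(4ⁿ) grows faster than O(n⁴), f(n) = O(g(n)) is false.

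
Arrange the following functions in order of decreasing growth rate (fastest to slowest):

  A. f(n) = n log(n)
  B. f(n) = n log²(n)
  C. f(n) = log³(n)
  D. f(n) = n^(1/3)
B > A > D > C

Comparing growth rates:
B = n log²(n) is O(n log² n)
A = n log(n) is O(n log n)
D = n^(1/3) is O(n^(1/3))
C = log³(n) is O(log³ n)

Therefore, the order from fastest to slowest is: B > A > D > C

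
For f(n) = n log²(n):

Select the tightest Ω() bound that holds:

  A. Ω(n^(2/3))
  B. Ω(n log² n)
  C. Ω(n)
B

f(n) = n log²(n) is Ω(n log² n).
All listed options are valid Big-Ω bounds (lower bounds),
but Ω(n log² n) is the tightest (largest valid bound).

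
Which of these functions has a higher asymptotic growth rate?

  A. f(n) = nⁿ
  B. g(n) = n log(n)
A

f(n) = nⁿ is O(nⁿ), while g(n) = n log(n) is O(n log n).
Since O(nⁿ) grows faster than O(n log n), f(n) dominates.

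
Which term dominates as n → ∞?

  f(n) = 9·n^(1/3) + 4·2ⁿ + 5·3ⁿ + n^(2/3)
5·3ⁿ

Looking at each term:
  - 9·n^(1/3) is O(n^(1/3))
  - 4·2ⁿ is O(2ⁿ)
  - 5·3ⁿ is O(3ⁿ)
  - n^(2/3) is O(n^(2/3))

The term 5·3ⁿ (O(3ⁿ)) grows fastest and dominates all others.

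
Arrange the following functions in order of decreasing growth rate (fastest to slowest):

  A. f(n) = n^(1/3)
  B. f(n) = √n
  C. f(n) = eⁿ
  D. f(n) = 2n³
C > D > B > A

Comparing growth rates:
C = eⁿ is O(eⁿ)
D = 2n³ is O(n³)
B = √n is O(√n)
A = n^(1/3) is O(n^(1/3))

Therefore, the order from fastest to slowest is: C > D > B > A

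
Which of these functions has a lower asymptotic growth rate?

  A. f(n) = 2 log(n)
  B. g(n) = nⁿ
A

f(n) = 2 log(n) is O(log n), while g(n) = nⁿ is O(nⁿ).
Since O(log n) grows slower than O(nⁿ), f(n) is dominated.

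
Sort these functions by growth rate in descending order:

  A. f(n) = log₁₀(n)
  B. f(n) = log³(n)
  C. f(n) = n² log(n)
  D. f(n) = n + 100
C > D > B > A

Comparing growth rates:
C = n² log(n) is O(n² log n)
D = n + 100 is O(n)
B = log³(n) is O(log³ n)
A = log₁₀(n) is O(log n)

Therefore, the order from fastest to slowest is: C > D > B > A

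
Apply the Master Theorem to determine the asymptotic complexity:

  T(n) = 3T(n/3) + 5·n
Θ(n log n)

Master Theorem: a = 3, b = 3, f(n) = 5·n.
Compute the critical exponent d = log₃(3) = 1.
Compare f(n) = Θ(n) against n^d:
  k = 1 = d, so f(n) = Θ(n^d) — Case 2.
  Work is balanced across levels: T(n) = Θ(n^d log n) = Θ(n log n).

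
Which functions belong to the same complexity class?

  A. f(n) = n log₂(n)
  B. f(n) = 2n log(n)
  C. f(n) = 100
A and B

Examining each function:
  A. n log₂(n) is O(n log n)
  B. 2n log(n) is O(n log n)
  C. 100 is O(1)

Functions A and B both have the same complexity class.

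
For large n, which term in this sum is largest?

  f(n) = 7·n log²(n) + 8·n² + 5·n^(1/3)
8·n²

Looking at each term:
  - 7·n log²(n) is O(n log² n)
  - 8·n² is O(n²)
  - 5·n^(1/3) is O(n^(1/3))

The term 8·n² (O(n²)) grows fastest and dominates all others.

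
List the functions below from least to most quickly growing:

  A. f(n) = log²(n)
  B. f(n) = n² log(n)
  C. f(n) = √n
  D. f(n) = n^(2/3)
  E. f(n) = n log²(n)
A < C < D < E < B

Comparing growth rates:
A = log²(n) is O(log² n)
C = √n is O(√n)
D = n^(2/3) is O(n^(2/3))
E = n log²(n) is O(n log² n)
B = n² log(n) is O(n² log n)

Therefore, the order from slowest to fastest is: A < C < D < E < B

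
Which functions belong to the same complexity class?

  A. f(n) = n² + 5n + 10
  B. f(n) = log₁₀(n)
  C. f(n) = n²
A and C

Examining each function:
  A. n² + 5n + 10 is O(n²)
  B. log₁₀(n) is O(log n)
  C. n² is O(n²)

Functions A and C both have the same complexity class.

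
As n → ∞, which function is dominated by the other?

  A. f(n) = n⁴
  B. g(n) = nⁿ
A

f(n) = n⁴ is O(n⁴), while g(n) = nⁿ is O(nⁿ).
Since O(n⁴) grows slower than O(nⁿ), f(n) is dominated.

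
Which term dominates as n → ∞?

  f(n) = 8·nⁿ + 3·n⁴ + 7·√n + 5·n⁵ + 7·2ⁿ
8·nⁿ

Looking at each term:
  - 8·nⁿ is O(nⁿ)
  - 3·n⁴ is O(n⁴)
  - 7·√n is O(√n)
  - 5·n⁵ is O(n⁵)
  - 7·2ⁿ is O(2ⁿ)

The term 8·nⁿ (O(nⁿ)) grows fastest and dominates all others.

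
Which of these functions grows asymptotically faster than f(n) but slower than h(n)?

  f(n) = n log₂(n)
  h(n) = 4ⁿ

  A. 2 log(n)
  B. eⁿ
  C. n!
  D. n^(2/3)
B

We need g(n) with n log₂(n) = o(g(n)) and g(n) = o(4ⁿ), i.e. O(n log n) ≺ g ≺ O(4ⁿ).
Check each option:
  A. 2 log(n) — O(log n) does not grow strictly faster than f(n)
  B. eⁿ — O(eⁿ) is strictly between O(n log n) and O(4ⁿ) ✓
  C. n! — O(n!) does not grow strictly slower than h(n)
  D. n^(2/3) — O(n^(2/3)) does not grow strictly faster than f(n)

Only option B (eⁿ) lies strictly between.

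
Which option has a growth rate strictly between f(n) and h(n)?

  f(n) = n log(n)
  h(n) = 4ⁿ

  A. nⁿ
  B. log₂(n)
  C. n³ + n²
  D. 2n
C

We need g(n) with n log(n) = o(g(n)) and g(n) = o(4ⁿ), i.e. O(n log n) ≺ g ≺ O(4ⁿ).
Check each option:
  A. nⁿ — O(nⁿ) does not grow strictly slower than h(n)
  B. log₂(n) — O(log n) does not grow strictly faster than f(n)
  C. n³ + n² — O(n³) is strictly between O(n log n) and O(4ⁿ) ✓
  D. 2n — O(n) does not grow strictly faster than f(n)

Only option C (n³ + n²) lies strictly between.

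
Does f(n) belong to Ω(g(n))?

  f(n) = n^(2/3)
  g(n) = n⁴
False

f(n) = n^(2/3) is O(n^(2/3)), and g(n) = n⁴ is O(n⁴).
Since O(n^(2/3)) grows slower than O(n⁴), f(n) = Ω(g(n)) is false.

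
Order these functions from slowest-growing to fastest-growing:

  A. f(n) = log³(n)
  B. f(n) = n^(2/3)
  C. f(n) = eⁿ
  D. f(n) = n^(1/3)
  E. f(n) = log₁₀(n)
E < A < D < B < C

Comparing growth rates:
E = log₁₀(n) is O(log n)
A = log³(n) is O(log³ n)
D = n^(1/3) is O(n^(1/3))
B = n^(2/3) is O(n^(2/3))
C = eⁿ is O(eⁿ)

Therefore, the order from slowest to fastest is: E < A < D < B < C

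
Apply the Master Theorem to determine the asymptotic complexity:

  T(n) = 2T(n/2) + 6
Θ(n)

Master Theorem: a = 2, b = 2, f(n) = 6.
Compute the critical exponent d = log₂(2) = 1.
Compare f(n) = Θ(1) against n^d:
  k = 0 < d = 1, so f(n) = O(n^(d-ε)) — Case 1.
  The recursion cost dominates: T(n) = Θ(n^d) = Θ(n).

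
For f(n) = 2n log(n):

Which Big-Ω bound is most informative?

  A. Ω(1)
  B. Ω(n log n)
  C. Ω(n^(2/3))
B

f(n) = 2n log(n) is Ω(n log n).
All listed options are valid Big-Ω bounds (lower bounds),
but Ω(n log n) is the tightest (largest valid bound).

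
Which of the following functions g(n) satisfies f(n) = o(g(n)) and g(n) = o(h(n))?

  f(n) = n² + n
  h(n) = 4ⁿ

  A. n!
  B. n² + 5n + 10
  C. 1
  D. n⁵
D

We need g(n) with n² + n = o(g(n)) and g(n) = o(4ⁿ), i.e. O(n²) ≺ g ≺ O(4ⁿ).
Check each option:
  A. n! — O(n!) does not grow strictly slower than h(n)
  B. n² + 5n + 10 — O(n²) does not grow strictly faster than f(n)
  C. 1 — O(1) does not grow strictly faster than f(n)
  D. n⁵ — O(n⁵) is strictly between O(n²) and O(4ⁿ) ✓

Only option D (n⁵) lies strictly between.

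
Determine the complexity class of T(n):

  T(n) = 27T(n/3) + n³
Θ(n³ log n)

Master Theorem: a = 27, b = 3, f(n) = n³.
Compute the critical exponent d = log₃(27) = 3.
Compare f(n) = Θ(n³) against n^d:
  k = 3 = d, so f(n) = Θ(n^d) — Case 2.
  Work is balanced across levels: T(n) = Θ(n^d log n) = Θ(n³ log n).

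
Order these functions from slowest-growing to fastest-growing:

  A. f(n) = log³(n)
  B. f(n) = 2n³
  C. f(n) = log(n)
C < A < B

Comparing growth rates:
C = log(n) is O(log n)
A = log³(n) is O(log³ n)
B = 2n³ is O(n³)

Therefore, the order from slowest to fastest is: C < A < B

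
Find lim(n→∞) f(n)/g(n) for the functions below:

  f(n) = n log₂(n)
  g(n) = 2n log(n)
1/(2*log(2))

Since n log₂(n) and 2n log(n) have the same growth rate (O(n log n)),
the ratio converges to a constant: 1/(2*log(2)).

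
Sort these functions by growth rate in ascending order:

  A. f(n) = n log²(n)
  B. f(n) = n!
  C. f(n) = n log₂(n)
C < A < B

Comparing growth rates:
C = n log₂(n) is O(n log n)
A = n log²(n) is O(n log² n)
B = n! is O(n!)

Therefore, the order from slowest to fastest is: C < A < B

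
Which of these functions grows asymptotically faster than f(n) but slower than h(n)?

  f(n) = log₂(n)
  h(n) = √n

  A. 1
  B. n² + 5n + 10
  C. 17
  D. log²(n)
D

We need g(n) with log₂(n) = o(g(n)) and g(n) = o(√n), i.e. O(log n) ≺ g ≺ O(√n).
Check each option:
  A. 1 — O(1) does not grow strictly faster than f(n)
  B. n² + 5n + 10 — O(n²) does not grow strictly slower than h(n)
  C. 17 — O(1) does not grow strictly faster than f(n)
  D. log²(n) — O(log² n) is strictly between O(log n) and O(√n) ✓

Only option D (log²(n)) lies strictly between.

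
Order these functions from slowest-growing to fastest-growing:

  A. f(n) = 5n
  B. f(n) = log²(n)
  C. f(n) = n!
B < A < C

Comparing growth rates:
B = log²(n) is O(log² n)
A = 5n is O(n)
C = n! is O(n!)

Therefore, the order from slowest to fastest is: B < A < C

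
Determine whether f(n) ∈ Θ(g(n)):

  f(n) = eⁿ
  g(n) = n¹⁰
False

f(n) = eⁿ is O(eⁿ), and g(n) = n¹⁰ is O(n¹⁰).
Since they have different growth rates, f(n) = Θ(g(n)) is false.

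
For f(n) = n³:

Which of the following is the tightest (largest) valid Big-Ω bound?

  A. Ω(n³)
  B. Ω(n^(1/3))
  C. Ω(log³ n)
A

f(n) = n³ is Ω(n³).
All listed options are valid Big-Ω bounds (lower bounds),
but Ω(n³) is the tightest (largest valid bound).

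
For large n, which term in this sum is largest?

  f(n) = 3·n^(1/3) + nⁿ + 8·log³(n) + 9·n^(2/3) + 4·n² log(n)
nⁿ

Looking at each term:
  - 3·n^(1/3) is O(n^(1/3))
  - nⁿ is O(nⁿ)
  - 8·log³(n) is O(log³ n)
  - 9·n^(2/3) is O(n^(2/3))
  - 4·n² log(n) is O(n² log n)

The term nⁿ (O(nⁿ)) grows fastest and dominates all others.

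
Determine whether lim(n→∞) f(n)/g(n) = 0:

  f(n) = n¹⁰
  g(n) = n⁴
False

f(n) = n¹⁰ is O(n¹⁰), and g(n) = n⁴ is O(n⁴).
Since O(n¹⁰) grows faster than or equal to O(n⁴), f(n) = o(g(n)) is false.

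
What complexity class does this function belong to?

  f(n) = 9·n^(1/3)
O(n^(1/3))

The dominant term in 9·n^(1/3) is 9·n^(1/3), which is Θ(n^(1/3)).
Constants are absorbed, so the tightest bound is O(n^(1/3)).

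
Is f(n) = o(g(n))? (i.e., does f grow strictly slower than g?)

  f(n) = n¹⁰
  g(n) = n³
False

f(n) = n¹⁰ is O(n¹⁰), and g(n) = n³ is O(n³).
Since O(n¹⁰) grows faster than or equal to O(n³), f(n) = o(g(n)) is false.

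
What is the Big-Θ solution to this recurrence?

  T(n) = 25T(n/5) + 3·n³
Θ(n³)

Master Theorem: a = 25, b = 5, f(n) = 3·n³.
Compute the critical exponent d = log₅(25) = 2.
Compare f(n) = Θ(n³) against n^d:
  k = 3 > d = 2, so f(n) = Ω(n^(d+ε)) — Case 3.
  Regularity: a·(n/b)^3/n^3 = a/b^3 = 25/125 < 1 ✓.
  The top-level work dominates: T(n) = Θ(f(n)) = Θ(n³).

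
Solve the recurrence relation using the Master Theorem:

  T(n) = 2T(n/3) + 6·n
Θ(n)

Master Theorem: a = 2, b = 3, f(n) = 6·n.
Compute the critical exponent d = log₃(2) = 0.631.
Compare f(n) = Θ(n) against n^d:
  k = 1 > d = 0.631, so f(n) = Ω(n^(d+ε)) — Case 3.
  Regularity: a·(n/b)^1/n^1 = a/b^1 = 2/3 < 1 ✓.
  The top-level work dominates: T(n) = Θ(f(n)) = Θ(n).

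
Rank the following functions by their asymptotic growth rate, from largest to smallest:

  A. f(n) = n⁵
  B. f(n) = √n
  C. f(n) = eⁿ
C > A > B

Comparing growth rates:
C = eⁿ is O(eⁿ)
A = n⁵ is O(n⁵)
B = √n is O(√n)

Therefore, the order from fastest to slowest is: C > A > B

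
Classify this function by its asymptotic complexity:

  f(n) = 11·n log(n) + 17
O(n log n)

The dominant term in 11·n log(n) + 17 is 11·n log(n), which is Θ(n log n).
Lower-order terms (17) are asymptotically negligible.
Constants are absorbed, so the tightest bound is O(n log n).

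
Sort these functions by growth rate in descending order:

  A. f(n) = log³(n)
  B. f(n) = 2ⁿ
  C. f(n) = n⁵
B > C > A

Comparing growth rates:
B = 2ⁿ is O(2ⁿ)
C = n⁵ is O(n⁵)
A = log³(n) is O(log³ n)

Therefore, the order from fastest to slowest is: B > C > A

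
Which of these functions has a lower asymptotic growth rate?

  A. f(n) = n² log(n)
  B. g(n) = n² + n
B

f(n) = n² log(n) is O(n² log n), while g(n) = n² + n is O(n²).
Since O(n²) grows slower than O(n² log n), g(n) is dominated.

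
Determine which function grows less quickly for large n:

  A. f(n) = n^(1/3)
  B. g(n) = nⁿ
A

f(n) = n^(1/3) is O(n^(1/3)), while g(n) = nⁿ is O(nⁿ).
Since O(n^(1/3)) grows slower than O(nⁿ), f(n) is dominated.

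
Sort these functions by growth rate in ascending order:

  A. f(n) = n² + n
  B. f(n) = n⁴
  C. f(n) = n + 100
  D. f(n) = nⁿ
C < A < B < D

Comparing growth rates:
C = n + 100 is O(n)
A = n² + n is O(n²)
B = n⁴ is O(n⁴)
D = nⁿ is O(nⁿ)

Therefore, the order from slowest to fastest is: C < A < B < D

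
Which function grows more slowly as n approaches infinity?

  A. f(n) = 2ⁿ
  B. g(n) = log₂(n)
B

f(n) = 2ⁿ is O(2ⁿ), while g(n) = log₂(n) is O(log n).
Since O(log n) grows slower than O(2ⁿ), g(n) is dominated.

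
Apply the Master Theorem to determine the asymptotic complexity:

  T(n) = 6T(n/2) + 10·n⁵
Θ(n⁵)

Master Theorem: a = 6, b = 2, f(n) = 10·n⁵.
Compute the critical exponent d = log₂(6) = 2.585.
Compare f(n) = Θ(n⁵) against n^d:
  k = 5 > d = 2.585, so f(n) = Ω(n^(d+ε)) — Case 3.
  Regularity: a·(n/b)^5/n^5 = a/b^5 = 6/32 < 1 ✓.
  The top-level work dominates: T(n) = Θ(f(n)) = Θ(n⁵).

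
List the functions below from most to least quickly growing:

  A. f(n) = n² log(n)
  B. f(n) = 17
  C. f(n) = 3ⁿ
C > A > B

Comparing growth rates:
C = 3ⁿ is O(3ⁿ)
A = n² log(n) is O(n² log n)
B = 17 is O(1)

Therefore, the order from fastest to slowest is: C > A > B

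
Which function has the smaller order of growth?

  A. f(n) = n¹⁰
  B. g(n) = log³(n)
B

f(n) = n¹⁰ is O(n¹⁰), while g(n) = log³(n) is O(log³ n).
Since O(log³ n) grows slower than O(n¹⁰), g(n) is dominated.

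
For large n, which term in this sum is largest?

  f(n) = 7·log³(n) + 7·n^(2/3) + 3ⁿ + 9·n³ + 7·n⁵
3ⁿ

Looking at each term:
  - 7·log³(n) is O(log³ n)
  - 7·n^(2/3) is O(n^(2/3))
  - 3ⁿ is O(3ⁿ)
  - 9·n³ is O(n³)
  - 7·n⁵ is O(n⁵)

The term 3ⁿ (O(3ⁿ)) grows fastest and dominates all others.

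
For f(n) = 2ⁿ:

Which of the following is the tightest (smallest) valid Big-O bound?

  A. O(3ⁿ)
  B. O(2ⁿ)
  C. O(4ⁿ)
B

f(n) = 2ⁿ is O(2ⁿ).
All listed options are valid Big-O bounds (upper bounds),
but O(2ⁿ) is the tightest (smallest valid bound).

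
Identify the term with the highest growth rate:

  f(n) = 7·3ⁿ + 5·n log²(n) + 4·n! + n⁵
4·n!

Looking at each term:
  - 7·3ⁿ is O(3ⁿ)
  - 5·n log²(n) is O(n log² n)
  - 4·n! is O(n!)
  - n⁵ is O(n⁵)

The term 4·n! (O(n!)) grows fastest and dominates all others.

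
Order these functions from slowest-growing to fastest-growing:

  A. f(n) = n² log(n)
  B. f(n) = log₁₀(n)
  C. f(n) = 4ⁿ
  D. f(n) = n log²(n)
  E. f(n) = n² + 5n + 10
B < D < E < A < C

Comparing growth rates:
B = log₁₀(n) is O(log n)
D = n log²(n) is O(n log² n)
E = n² + 5n + 10 is O(n²)
A = n² log(n) is O(n² log n)
C = 4ⁿ is O(4ⁿ)

Therefore, the order from slowest to fastest is: B < D < E < A < C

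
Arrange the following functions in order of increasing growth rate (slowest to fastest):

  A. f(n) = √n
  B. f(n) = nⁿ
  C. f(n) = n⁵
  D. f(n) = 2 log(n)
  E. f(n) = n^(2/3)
D < A < E < C < B

Comparing growth rates:
D = 2 log(n) is O(log n)
A = √n is O(√n)
E = n^(2/3) is O(n^(2/3))
C = n⁵ is O(n⁵)
B = nⁿ is O(nⁿ)

Therefore, the order from slowest to fastest is: D < A < E < C < B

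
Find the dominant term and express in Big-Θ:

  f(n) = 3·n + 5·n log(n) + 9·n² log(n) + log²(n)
Θ(n² log n)

Order the terms by growth rate: log²(n) ≺ 3·n ≺ 5·n log(n) ≺ 9·n² log(n).
The fastest-growing term 9·n² log(n) dominates as n → ∞; dropping its constant factor gives Θ(n² log n).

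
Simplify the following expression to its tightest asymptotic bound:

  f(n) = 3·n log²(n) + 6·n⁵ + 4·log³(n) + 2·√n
Θ(n⁵)

Order the terms by growth rate: 4·log³(n) ≺ 2·√n ≺ 3·n log²(n) ≺ 6·n⁵.
The fastest-growing term 6·n⁵ dominates as n → ∞; dropping its constant factor gives Θ(n⁵).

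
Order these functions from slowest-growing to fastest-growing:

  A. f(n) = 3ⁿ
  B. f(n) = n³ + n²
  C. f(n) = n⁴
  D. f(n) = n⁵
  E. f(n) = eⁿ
B < C < D < E < A

Comparing growth rates:
B = n³ + n² is O(n³)
C = n⁴ is O(n⁴)
D = n⁵ is O(n⁵)
E = eⁿ is O(eⁿ)
A = 3ⁿ is O(3ⁿ)

Therefore, the order from slowest to fastest is: B < C < D < E < A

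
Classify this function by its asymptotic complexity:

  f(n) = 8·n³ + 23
O(n³)

The dominant term in 8·n³ + 23 is 8·n³, which is Θ(n³).
Lower-order terms (23) are asymptotically negligible.
Constants are absorbed, so the tightest bound is O(n³).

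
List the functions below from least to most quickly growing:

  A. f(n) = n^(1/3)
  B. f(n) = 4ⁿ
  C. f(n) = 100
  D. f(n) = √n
C < A < D < B

Comparing growth rates:
C = 100 is O(1)
A = n^(1/3) is O(n^(1/3))
D = √n is O(√n)
B = 4ⁿ is O(4ⁿ)

Therefore, the order from slowest to fastest is: C < A < D < B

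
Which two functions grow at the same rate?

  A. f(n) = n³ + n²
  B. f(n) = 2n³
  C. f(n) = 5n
A and B

Examining each function:
  A. n³ + n² is O(n³)
  B. 2n³ is O(n³)
  C. 5n is O(n)

Functions A and B both have the same complexity class.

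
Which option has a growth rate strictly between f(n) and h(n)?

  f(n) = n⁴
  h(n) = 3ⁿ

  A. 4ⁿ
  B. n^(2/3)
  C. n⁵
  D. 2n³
C

We need g(n) with n⁴ = o(g(n)) and g(n) = o(3ⁿ), i.e. O(n⁴) ≺ g ≺ O(3ⁿ).
Check each option:
  A. 4ⁿ — O(4ⁿ) does not grow strictly slower than h(n)
  B. n^(2/3) — O(n^(2/3)) does not grow strictly faster than f(n)
  C. n⁵ — O(n⁵) is strictly between O(n⁴) and O(3ⁿ) ✓
  D. 2n³ — O(n³) does not grow strictly faster than f(n)

Only option C (n⁵) lies strictly between.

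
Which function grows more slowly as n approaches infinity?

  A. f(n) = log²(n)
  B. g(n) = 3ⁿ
A

f(n) = log²(n) is O(log² n), while g(n) = 3ⁿ is O(3ⁿ).
Since O(log² n) grows slower than O(3ⁿ), f(n) is dominated.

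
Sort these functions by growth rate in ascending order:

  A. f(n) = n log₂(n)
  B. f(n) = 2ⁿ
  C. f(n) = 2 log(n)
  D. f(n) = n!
C < A < B < D

Comparing growth rates:
C = 2 log(n) is O(log n)
A = n log₂(n) is O(n log n)
B = 2ⁿ is O(2ⁿ)
D = n! is O(n!)

Therefore, the order from slowest to fastest is: C < A < B < D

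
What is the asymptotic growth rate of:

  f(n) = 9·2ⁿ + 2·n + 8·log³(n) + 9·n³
Θ(2ⁿ)

Order the terms by growth rate: 8·log³(n) ≺ 2·n ≺ 9·n³ ≺ 9·2ⁿ.
The fastest-growing term 9·2ⁿ dominates as n → ∞; dropping its constant factor gives Θ(2ⁿ).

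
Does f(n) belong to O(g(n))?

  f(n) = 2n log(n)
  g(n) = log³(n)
False

f(n) = 2n log(n) is O(n log n), and g(n) = log³(n) is O(log³ n).
Since O(n log n) grows faster than O(log³ n), f(n) = O(g(n)) is false.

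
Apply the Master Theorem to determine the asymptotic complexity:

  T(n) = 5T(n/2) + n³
Θ(n³)

Master Theorem: a = 5, b = 2, f(n) = n³.
Compute the critical exponent d = log₂(5) = 2.322.
Compare f(n) = Θ(n³) against n^d:
  k = 3 > d = 2.322, so f(n) = Ω(n^(d+ε)) — Case 3.
  Regularity: a·(n/b)^3/n^3 = a/b^3 = 5/8 < 1 ✓.
  The top-level work dominates: T(n) = Θ(f(n)) = Θ(n³).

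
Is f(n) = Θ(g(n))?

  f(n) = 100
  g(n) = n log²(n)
False

f(n) = 100 is O(1), and g(n) = n log²(n) is O(n log² n).
Since they have different growth rates, f(n) = Θ(g(n)) is false.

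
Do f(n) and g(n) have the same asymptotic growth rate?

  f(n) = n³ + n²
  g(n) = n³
True

f(n) = n³ + n² and g(n) = n³ are both O(n³).
Since they have the same asymptotic growth rate, f(n) = Θ(g(n)) is true.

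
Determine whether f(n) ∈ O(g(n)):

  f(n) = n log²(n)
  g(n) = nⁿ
True

f(n) = n log²(n) is O(n log² n), and g(n) = nⁿ is O(nⁿ).
Since O(n log² n) ⊆ O(nⁿ) (f grows no faster than g), f(n) = O(g(n)) is true.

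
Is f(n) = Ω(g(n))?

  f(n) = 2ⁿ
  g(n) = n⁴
True

f(n) = 2ⁿ is O(2ⁿ), and g(n) = n⁴ is O(n⁴).
Since O(2ⁿ) grows at least as fast as O(n⁴), f(n) = Ω(g(n)) is true.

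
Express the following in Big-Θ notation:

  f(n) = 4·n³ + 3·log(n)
Θ(n³)

Order the terms by growth rate: 3·log(n) ≺ 4·n³.
The fastest-growing term 4·n³ dominates as n → ∞; dropping its constant factor gives Θ(n³).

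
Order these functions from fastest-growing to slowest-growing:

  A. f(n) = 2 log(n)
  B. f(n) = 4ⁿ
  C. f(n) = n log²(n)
B > C > A

Comparing growth rates:
B = 4ⁿ is O(4ⁿ)
C = n log²(n) is O(n log² n)
A = 2 log(n) is O(log n)

Therefore, the order from fastest to slowest is: B > C > A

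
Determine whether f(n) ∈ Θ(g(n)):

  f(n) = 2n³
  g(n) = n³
True

f(n) = 2n³ and g(n) = n³ are both O(n³).
Since they have the same asymptotic growth rate, f(n) = Θ(g(n)) is true.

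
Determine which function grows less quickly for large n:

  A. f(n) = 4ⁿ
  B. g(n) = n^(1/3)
B

f(n) = 4ⁿ is O(4ⁿ), while g(n) = n^(1/3) is O(n^(1/3)).
Since O(n^(1/3)) grows slower than O(4ⁿ), g(n) is dominated.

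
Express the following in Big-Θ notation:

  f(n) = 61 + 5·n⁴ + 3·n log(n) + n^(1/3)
Θ(n⁴)

Order the terms by growth rate: 61 ≺ n^(1/3) ≺ 3·n log(n) ≺ 5·n⁴.
The fastest-growing term 5·n⁴ dominates as n → ∞; dropping its constant factor gives Θ(n⁴).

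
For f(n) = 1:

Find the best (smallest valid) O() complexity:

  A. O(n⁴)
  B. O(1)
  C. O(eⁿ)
B

f(n) = 1 is O(1).
All listed options are valid Big-O bounds (upper bounds),
but O(1) is the tightest (smallest valid bound).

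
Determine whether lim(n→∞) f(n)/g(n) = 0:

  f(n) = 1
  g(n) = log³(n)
True

f(n) = 1 is O(1), and g(n) = log³(n) is O(log³ n).
Since O(1) grows strictly slower than O(log³ n), f(n) = o(g(n)) is true.
This means lim(n→∞) f(n)/g(n) = 0.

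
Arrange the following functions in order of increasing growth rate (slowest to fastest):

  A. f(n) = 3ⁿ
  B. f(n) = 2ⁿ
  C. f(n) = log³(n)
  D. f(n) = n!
C < B < A < D

Comparing growth rates:
C = log³(n) is O(log³ n)
B = 2ⁿ is O(2ⁿ)
A = 3ⁿ is O(3ⁿ)
D = n! is O(n!)

Therefore, the order from slowest to fastest is: C < B < A < D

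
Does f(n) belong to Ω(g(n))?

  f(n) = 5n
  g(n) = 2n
True

f(n) = 5n and g(n) = 2n are both O(n).
Big-Ω permits equal growth rates (f ≥ c·g for some c > 0), so f(n) = Ω(g(n)) is true.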